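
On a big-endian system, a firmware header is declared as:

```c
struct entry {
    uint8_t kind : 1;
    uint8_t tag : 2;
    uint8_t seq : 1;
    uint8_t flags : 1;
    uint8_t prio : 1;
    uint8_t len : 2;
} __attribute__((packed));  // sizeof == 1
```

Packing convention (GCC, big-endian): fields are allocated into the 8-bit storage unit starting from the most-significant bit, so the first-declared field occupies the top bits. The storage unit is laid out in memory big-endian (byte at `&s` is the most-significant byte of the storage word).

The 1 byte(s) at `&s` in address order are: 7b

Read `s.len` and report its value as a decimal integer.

[0]=0x7b (big-endian) → word 0x7b
kind:1 @ bit 7 → (0x7b>>7)&0x1 = 0x0
tag:2 @ bit 5 → (0x7b>>5)&0x3 = 0x3
seq:1 @ bit 4 → (0x7b>>4)&0x1 = 0x1
flags:1 @ bit 3 → (0x7b>>3)&0x1 = 0x1
prio:1 @ bit 2 → (0x7b>>2)&0x1 = 0x0
len:2 @ bit 0 → (0x7b>>0)&0x3 = 0x3  ←

3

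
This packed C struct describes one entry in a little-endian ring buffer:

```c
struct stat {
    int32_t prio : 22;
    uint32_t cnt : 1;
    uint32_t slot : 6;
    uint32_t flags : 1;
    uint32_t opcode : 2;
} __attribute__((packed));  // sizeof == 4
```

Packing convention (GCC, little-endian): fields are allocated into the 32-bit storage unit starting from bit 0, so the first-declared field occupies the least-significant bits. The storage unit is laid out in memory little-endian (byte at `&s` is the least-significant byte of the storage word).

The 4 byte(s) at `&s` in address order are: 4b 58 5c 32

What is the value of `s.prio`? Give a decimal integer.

1857611

[0]=0x4b [1]=0x58 [2]=0x5c [3]=0x32 (little-endian) → word 0x325c584b
prio:22 @ bit 0 → (0x325c584b>>0)&0x3fffff = 0x1c584b  ←
cnt:1 @ bit 22 → (0x325c584b>>22)&0x1 = 0x1
slot:6 @ bit 23 → (0x325c584b>>23)&0x3f = 0x24
flags:1 @ bit 29 → (0x325c584b>>29)&0x1 = 0x1
opcode:2 @ bit 30 → (0x325c584b>>30)&0x3 = 0x0
prio signed 22b, MSB=0: value = 1857611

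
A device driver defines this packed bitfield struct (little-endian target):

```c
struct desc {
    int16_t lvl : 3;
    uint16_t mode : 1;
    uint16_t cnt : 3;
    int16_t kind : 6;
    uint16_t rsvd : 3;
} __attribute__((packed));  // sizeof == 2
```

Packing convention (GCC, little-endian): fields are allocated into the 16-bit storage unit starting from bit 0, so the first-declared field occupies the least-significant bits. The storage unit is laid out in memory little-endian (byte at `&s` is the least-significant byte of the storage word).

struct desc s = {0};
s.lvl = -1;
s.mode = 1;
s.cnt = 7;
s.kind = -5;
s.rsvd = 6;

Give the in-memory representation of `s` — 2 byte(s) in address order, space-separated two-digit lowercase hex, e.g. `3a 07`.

lvl (3b) val=-1 bits=0x7 at bit 0: 0x0007
mode (1b) val=1 bits=0x1 at bit 3: 0x000f
cnt (3b) val=7 bits=0x7 at bit 4: 0x007f
kind (6b) val=-5 bits=0x3b at bit 7: 0x1dff
rsvd (3b) val=6 bits=0x6 at bit 13: 0xddff
word = 0xddff → little-endian bytes:
  [0]=0xff  [1]=0xdd

ff dd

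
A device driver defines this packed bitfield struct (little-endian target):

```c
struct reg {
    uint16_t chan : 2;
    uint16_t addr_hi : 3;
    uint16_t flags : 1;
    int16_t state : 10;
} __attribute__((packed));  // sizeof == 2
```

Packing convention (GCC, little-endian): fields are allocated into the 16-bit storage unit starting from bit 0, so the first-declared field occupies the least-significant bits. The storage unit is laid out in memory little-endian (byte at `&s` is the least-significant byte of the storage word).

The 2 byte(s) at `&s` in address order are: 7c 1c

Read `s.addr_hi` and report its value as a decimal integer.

[0]=0x7c [1]=0x1c (little-endian) → word 0x1c7c
chan:2 @ bit 0 → (0x1c7c>>0)&0x3 = 0x0
addr_hi:3 @ bit 2 → (0x1c7c>>2)&0x7 = 0x7  ←
flags:1 @ bit 5 → (0x1c7c>>5)&0x1 = 0x1
state:10 @ bit 6 → (0x1c7c>>6)&0x3ff = 0x71

7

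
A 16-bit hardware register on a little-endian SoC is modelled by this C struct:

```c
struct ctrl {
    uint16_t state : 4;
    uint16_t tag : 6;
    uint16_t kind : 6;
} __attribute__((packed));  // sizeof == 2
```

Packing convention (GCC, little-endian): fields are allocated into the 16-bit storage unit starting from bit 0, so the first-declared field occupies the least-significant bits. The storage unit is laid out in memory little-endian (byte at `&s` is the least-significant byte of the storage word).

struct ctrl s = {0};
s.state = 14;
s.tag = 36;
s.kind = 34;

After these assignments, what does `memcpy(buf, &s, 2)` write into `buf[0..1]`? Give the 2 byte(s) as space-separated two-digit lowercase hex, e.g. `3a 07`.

state:4 = 14 → 0xe << 0 → word 0x000e
tag:6 = 36 → 0x24 << 4 → word 0x024e
kind:6 = 34 → 0x22 << 10 → word 0x8a4e
word = 0x8a4e → little-endian bytes:
  [0]=0x4e  [1]=0x8a

4e 8a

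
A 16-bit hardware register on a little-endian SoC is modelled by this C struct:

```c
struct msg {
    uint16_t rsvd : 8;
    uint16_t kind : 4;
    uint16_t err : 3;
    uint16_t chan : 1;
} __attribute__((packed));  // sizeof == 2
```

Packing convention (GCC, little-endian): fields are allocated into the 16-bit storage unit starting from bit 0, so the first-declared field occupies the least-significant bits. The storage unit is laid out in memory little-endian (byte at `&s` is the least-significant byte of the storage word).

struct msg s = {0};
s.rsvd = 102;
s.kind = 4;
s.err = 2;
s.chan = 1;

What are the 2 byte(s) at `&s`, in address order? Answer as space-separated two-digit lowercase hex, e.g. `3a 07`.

66 a4

[0+:8] rsvd=102 & 0xff = 0x66; word=0x0066
[8+:4] kind=4 & 0xf = 0x4; word=0x0466
[12+:3] err=2 & 0x7 = 0x2; word=0x2466
[15+:1] chan=1 & 0x1 = 0x1; word=0xa466
word = 0xa466 → little-endian bytes:
  [0]=0x66  [1]=0xa4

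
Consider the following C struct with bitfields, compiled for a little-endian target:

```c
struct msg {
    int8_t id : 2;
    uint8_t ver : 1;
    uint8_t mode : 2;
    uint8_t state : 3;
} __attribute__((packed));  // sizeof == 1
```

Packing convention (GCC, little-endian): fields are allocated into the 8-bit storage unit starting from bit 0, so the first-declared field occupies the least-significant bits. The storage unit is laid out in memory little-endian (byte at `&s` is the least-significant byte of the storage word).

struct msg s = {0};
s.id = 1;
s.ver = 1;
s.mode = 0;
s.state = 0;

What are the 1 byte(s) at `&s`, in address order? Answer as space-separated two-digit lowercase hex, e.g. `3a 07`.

05

[0+:2] id=1 & 0x3 = 0x1; word=0x01
[2+:1] ver=1 & 0x1 = 0x1; word=0x05
[3+:2] mode=0 & 0x3 = 0x0; word=0x05
[5+:3] state=0 & 0x7 = 0x0; word=0x05
word = 0x05 → little-endian bytes:
  [0]=0x05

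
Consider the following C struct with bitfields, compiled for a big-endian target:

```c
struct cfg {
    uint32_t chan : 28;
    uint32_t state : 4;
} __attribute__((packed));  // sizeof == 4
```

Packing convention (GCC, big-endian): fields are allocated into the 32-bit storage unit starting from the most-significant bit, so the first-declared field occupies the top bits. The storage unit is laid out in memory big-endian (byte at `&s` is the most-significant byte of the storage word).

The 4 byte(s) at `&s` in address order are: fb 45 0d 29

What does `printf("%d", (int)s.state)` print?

[0]=0xfb [1]=0x45 [2]=0x0d [3]=0x29 (big-endian) → word 0xfb450d29
chan:28 @ bit 4 → (0xfb450d29>>4)&0xfffffff = 0xfb450d2
state:4 @ bit 0 → (0xfb450d29>>0)&0xf = 0x9  ←

9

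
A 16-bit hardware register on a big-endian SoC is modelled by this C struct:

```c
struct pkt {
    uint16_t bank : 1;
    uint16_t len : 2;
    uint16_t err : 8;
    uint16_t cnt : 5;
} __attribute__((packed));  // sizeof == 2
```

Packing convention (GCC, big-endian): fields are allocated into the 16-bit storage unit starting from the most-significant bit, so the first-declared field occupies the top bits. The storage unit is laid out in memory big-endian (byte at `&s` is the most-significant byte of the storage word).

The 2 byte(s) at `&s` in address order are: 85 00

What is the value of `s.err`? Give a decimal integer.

40

[0]=0x85 [1]=0x00 (big-endian) → word 0x8500
bank:1 @ bit 15 → (0x8500>>15)&0x1 = 0x1
len:2 @ bit 13 → (0x8500>>13)&0x3 = 0x0
err:8 @ bit 5 → (0x8500>>5)&0xff = 0x28  ←
cnt:5 @ bit 0 → (0x8500>>0)&0x1f = 0x0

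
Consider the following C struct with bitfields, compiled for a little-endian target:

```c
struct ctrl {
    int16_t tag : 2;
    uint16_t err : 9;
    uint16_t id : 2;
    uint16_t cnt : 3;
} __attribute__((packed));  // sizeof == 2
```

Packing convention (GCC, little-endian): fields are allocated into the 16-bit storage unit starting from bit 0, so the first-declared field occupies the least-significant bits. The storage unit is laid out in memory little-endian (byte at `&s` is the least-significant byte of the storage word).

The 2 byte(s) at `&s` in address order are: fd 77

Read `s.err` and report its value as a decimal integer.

511

[0]=0xfd [1]=0x77 (little-endian) → word 0x77fd
tag:2 @ bit 0 → (0x77fd>>0)&0x3 = 0x1
err:9 @ bit 2 → (0x77fd>>2)&0x1ff = 0x1ff  ←
id:2 @ bit 11 → (0x77fd>>11)&0x3 = 0x2
cnt:3 @ bit 13 → (0x77fd>>13)&0x7 = 0x3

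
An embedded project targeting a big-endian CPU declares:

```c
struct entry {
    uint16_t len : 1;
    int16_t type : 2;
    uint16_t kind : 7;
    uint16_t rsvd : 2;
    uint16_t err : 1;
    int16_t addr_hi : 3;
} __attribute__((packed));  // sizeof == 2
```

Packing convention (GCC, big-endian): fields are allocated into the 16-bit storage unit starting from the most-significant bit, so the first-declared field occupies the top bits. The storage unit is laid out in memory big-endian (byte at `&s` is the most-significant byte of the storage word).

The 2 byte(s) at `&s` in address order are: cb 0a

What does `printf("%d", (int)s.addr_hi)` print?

[0]=0xcb [1]=0x0a (big-endian) → word 0xcb0a
len:1 @ bit 15 → (0xcb0a>>15)&0x1 = 0x1
type:2 @ bit 13 → (0xcb0a>>13)&0x3 = 0x2
kind:7 @ bit 6 → (0xcb0a>>6)&0x7f = 0x2c
rsvd:2 @ bit 4 → (0xcb0a>>4)&0x3 = 0x0
err:1 @ bit 3 → (0xcb0a>>3)&0x1 = 0x1
addr_hi:3 @ bit 0 → (0xcb0a>>0)&0x7 = 0x2  ←
addr_hi signed 3b, MSB=0: value = 2

2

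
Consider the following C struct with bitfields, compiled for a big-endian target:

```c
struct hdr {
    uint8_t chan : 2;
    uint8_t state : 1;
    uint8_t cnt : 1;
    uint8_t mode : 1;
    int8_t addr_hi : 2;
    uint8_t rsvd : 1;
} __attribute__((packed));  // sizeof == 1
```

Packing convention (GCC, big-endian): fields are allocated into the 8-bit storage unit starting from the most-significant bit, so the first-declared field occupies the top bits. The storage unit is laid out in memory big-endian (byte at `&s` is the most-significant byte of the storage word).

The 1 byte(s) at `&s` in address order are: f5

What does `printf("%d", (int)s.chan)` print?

3

[0]=0xf5 (big-endian) → word 0xf5
chan:2 @ bit 6 → (0xf5>>6)&0x3 = 0x3  ←
state:1 @ bit 5 → (0xf5>>5)&0x1 = 0x1
cnt:1 @ bit 4 → (0xf5>>4)&0x1 = 0x1
mode:1 @ bit 3 → (0xf5>>3)&0x1 = 0x0
addr_hi:2 @ bit 1 → (0xf5>>1)&0x3 = 0x2
rsvd:1 @ bit 0 → (0xf5>>0)&0x1 = 0x1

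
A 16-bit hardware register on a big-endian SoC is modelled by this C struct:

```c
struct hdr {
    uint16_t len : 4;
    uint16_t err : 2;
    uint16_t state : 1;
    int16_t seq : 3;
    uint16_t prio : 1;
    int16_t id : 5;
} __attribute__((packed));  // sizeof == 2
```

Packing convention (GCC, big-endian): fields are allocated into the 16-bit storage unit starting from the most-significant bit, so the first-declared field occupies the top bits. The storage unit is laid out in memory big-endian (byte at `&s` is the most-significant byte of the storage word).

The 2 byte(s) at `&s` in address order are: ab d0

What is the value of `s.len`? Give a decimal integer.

10

[0]=0xab [1]=0xd0 (big-endian) → word 0xabd0
len [12+:4] = (word>>12) & 0xf = 10  ←
err [10+:2] = (word>>10) & 0x3 = 2
state [9+:1] = (word>>9) & 0x1 = 1
seq [6+:3] = (word>>6) & 0x7 = 7
prio [5+:1] = (word>>5) & 0x1 = 0
id [0+:5] = (word>>0) & 0x1f = 16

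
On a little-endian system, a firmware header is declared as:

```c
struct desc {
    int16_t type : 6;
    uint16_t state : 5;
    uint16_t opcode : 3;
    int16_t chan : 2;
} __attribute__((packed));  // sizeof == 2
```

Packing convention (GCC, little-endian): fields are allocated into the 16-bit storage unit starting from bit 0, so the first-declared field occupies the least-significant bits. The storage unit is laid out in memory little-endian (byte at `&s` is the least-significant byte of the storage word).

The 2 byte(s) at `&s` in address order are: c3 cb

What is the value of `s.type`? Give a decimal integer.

3

[0]=0xc3 [1]=0xcb (little-endian) → word 0xcbc3
type [0+:6] = (word>>0) & 0x3f = 3  ←
state [6+:5] = (word>>6) & 0x1f = 15
opcode [11+:3] = (word>>11) & 0x7 = 1
chan [14+:2] = (word>>14) & 0x3 = 3
type signed 6b, MSB=0: value = 3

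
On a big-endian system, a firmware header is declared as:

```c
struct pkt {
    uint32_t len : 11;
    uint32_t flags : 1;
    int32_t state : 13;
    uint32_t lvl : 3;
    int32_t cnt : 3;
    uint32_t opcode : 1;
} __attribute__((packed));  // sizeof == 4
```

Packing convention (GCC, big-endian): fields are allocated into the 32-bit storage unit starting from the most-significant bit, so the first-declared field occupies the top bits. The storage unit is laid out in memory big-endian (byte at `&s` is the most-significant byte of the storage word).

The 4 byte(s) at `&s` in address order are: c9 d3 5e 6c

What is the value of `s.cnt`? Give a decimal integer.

-2

[0]=0xc9 [1]=0xd3 [2]=0x5e [3]=0x6c (big-endian) → word 0xc9d35e6c
len [21+:11] = (word>>21) & 0x7ff = 1614
flags [20+:1] = (word>>20) & 0x1 = 1
state [7+:13] = (word>>7) & 0x1fff = 1724
lvl [4+:3] = (word>>4) & 0x7 = 6
cnt [1+:3] = (word>>1) & 0x7 = 6  ←
opcode [0+:1] = (word>>0) & 0x1 = 0
cnt signed 3b, MSB=1: 6 - 8 = -2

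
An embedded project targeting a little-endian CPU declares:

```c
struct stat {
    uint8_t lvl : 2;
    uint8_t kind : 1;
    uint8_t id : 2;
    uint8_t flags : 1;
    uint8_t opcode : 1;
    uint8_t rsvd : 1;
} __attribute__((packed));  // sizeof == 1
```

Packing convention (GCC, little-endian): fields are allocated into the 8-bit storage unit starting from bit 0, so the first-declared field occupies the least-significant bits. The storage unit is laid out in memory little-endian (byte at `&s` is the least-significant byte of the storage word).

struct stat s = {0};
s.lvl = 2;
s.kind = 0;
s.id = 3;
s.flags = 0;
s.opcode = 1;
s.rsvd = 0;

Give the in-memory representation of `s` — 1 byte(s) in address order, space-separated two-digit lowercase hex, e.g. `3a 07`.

[0+:2] lvl=2 & 0x3 = 0x2; word=0x02
[2+:1] kind=0 & 0x1 = 0x0; word=0x02
[3+:2] id=3 & 0x3 = 0x3; word=0x1a
[5+:1] flags=0 & 0x1 = 0x0; word=0x1a
[6+:1] opcode=1 & 0x1 = 0x1; word=0x5a
[7+:1] rsvd=0 & 0x1 = 0x0; word=0x5a
word = 0x5a → little-endian bytes:
  [0]=0x5a

5a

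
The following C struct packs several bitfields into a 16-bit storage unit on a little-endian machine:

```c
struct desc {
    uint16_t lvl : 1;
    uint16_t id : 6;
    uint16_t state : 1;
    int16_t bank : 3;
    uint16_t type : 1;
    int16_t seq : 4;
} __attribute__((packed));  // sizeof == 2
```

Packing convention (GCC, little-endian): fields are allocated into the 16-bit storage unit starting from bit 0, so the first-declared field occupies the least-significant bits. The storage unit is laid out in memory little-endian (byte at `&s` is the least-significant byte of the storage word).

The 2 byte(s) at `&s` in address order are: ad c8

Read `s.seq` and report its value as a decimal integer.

[0]=0xad [1]=0xc8 (little-endian) → word 0xc8ad
lvl:1 @ bit 0 → (0xc8ad>>0)&0x1 = 0x1
id:6 @ bit 1 → (0xc8ad>>1)&0x3f = 0x16
state:1 @ bit 7 → (0xc8ad>>7)&0x1 = 0x1
bank:3 @ bit 8 → (0xc8ad>>8)&0x7 = 0x0
type:1 @ bit 11 → (0xc8ad>>11)&0x1 = 0x1
seq:4 @ bit 12 → (0xc8ad>>12)&0xf = 0xc  ←
seq signed 4b, MSB=1: 12 - 16 = -4

-4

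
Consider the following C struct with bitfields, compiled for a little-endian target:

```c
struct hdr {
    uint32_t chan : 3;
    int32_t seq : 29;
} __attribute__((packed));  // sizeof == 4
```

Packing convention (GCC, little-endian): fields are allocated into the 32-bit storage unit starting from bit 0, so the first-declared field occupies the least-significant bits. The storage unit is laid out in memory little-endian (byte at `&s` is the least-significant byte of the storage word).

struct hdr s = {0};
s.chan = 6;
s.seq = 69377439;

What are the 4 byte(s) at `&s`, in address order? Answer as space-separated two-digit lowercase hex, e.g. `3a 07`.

[0+:3] chan=6 & 0x7 = 0x6; word=0x00000006
[3+:29] seq=69377439 & 0x1fffffff = 0x4229d9f; word=0x2114ecfe
word = 0x2114ecfe → little-endian bytes:
  [0]=0xfe  [1]=0xec  [2]=0x14  [3]=0x21

fe ec 14 21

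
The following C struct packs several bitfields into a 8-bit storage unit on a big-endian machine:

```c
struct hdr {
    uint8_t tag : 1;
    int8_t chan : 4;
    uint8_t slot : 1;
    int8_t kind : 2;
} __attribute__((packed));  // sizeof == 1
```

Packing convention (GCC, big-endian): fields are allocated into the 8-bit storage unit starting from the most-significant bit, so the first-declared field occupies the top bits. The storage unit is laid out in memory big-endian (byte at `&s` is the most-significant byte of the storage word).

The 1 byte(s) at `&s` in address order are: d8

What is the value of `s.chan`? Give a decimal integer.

[0]=0xd8 (big-endian) → word 0xd8
tag:1 @ bit 7 → (0xd8>>7)&0x1 = 0x1
chan:4 @ bit 3 → (0xd8>>3)&0xf = 0xb  ←
slot:1 @ bit 2 → (0xd8>>2)&0x1 = 0x0
kind:2 @ bit 0 → (0xd8>>0)&0x3 = 0x0
chan signed 4b, MSB=1: 11 - 16 = -5

-5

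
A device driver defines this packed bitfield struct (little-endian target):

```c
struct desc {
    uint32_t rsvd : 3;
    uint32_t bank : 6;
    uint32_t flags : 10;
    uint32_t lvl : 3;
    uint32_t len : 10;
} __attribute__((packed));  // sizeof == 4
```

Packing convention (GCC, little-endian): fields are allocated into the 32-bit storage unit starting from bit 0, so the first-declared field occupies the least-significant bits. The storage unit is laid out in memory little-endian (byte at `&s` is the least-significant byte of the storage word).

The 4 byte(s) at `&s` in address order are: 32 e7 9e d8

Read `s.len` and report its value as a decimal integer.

866

[0]=0x32 [1]=0xe7 [2]=0x9e [3]=0xd8 (little-endian) → word 0xd89ee732
rsvd [0+:3] = (word>>0) & 0x7 = 2
bank [3+:6] = (word>>3) & 0x3f = 38
flags [9+:10] = (word>>9) & 0x3ff = 883
lvl [19+:3] = (word>>19) & 0x7 = 3
len [22+:10] = (word>>22) & 0x3ff = 866  ←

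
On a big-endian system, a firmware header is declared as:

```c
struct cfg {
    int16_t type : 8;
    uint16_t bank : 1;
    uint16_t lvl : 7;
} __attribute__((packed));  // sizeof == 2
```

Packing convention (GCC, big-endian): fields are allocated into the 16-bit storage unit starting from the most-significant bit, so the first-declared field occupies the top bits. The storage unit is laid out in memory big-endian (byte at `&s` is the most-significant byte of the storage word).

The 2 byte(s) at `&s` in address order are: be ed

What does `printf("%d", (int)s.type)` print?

[0]=0xbe [1]=0xed (big-endian) → word 0xbeed
type [8+:8] = (word>>8) & 0xff = 190  ←
bank [7+:1] = (word>>7) & 0x1 = 1
lvl [0+:7] = (word>>0) & 0x7f = 109
type signed 8b, MSB=1: 190 - 256 = -66

-66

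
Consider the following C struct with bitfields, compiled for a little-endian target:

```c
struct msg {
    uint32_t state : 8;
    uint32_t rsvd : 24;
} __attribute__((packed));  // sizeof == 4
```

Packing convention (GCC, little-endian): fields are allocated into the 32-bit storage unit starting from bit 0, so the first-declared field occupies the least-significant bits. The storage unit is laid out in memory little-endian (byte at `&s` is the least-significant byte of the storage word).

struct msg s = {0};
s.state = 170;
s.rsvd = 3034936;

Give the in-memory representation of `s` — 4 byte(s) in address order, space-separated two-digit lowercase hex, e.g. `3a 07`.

aa 38 4f 2e

state (8b) val=170 bits=0xaa at bit 0: 0x000000aa
rsvd (24b) val=3034936 bits=0x2e4f38 at bit 8: 0x2e4f38aa
word = 0x2e4f38aa → little-endian bytes:
  [0]=0xaa  [1]=0x38  [2]=0x4f  [3]=0x2e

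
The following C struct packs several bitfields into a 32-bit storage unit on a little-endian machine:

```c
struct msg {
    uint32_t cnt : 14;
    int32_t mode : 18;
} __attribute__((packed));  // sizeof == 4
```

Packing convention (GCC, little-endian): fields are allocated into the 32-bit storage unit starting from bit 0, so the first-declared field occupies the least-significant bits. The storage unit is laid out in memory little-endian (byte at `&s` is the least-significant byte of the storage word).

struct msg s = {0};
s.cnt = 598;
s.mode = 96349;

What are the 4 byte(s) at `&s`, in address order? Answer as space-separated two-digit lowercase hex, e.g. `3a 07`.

56 42 17 5e

cnt:14 = 598 → 0x256 << 0 → word 0x00000256
mode:18 = 96349 → 0x1785d << 14 → word 0x5e174256
word = 0x5e174256 → little-endian bytes:
  [0]=0x56  [1]=0x42  [2]=0x17  [3]=0x5e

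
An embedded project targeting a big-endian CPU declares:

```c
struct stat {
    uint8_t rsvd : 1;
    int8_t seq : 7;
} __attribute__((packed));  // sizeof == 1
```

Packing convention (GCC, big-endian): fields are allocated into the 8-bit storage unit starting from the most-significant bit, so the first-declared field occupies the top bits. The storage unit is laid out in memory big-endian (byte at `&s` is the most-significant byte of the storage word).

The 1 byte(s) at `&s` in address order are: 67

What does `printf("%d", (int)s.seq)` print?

[0]=0x67 (big-endian) → word 0x67
rsvd:1 @ bit 7 → (0x67>>7)&0x1 = 0x0
seq:7 @ bit 0 → (0x67>>0)&0x7f = 0x67  ←
seq signed 7b, MSB=1: 103 - 128 = -25

-25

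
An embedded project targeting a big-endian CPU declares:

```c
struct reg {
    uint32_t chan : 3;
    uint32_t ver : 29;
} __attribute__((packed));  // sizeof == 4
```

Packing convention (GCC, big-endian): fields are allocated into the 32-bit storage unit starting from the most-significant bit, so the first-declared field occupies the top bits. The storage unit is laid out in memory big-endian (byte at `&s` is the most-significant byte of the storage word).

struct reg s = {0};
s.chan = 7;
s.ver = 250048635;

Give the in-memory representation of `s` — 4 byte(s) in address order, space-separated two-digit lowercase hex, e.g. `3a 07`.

chan (3b) val=7 bits=0x7 at bit 29: 0xe0000000
ver (29b) val=250048635 bits=0xee7707b at bit 0: 0xeee7707b
word = 0xeee7707b → big-endian bytes:
  [0]=0xee  [1]=0xe7  [2]=0x70  [3]=0x7b

ee e7 70 7b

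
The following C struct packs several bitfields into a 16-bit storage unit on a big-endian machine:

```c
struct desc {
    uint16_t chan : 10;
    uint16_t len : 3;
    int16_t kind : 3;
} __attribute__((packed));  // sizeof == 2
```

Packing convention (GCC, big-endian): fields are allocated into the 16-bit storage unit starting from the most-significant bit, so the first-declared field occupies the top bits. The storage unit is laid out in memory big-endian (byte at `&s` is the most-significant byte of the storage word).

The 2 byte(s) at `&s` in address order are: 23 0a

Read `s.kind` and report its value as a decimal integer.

2

[0]=0x23 [1]=0x0a (big-endian) → word 0x230a
chan:10 @ bit 6 → (0x230a>>6)&0x3ff = 0x8c
len:3 @ bit 3 → (0x230a>>3)&0x7 = 0x1
kind:3 @ bit 0 → (0x230a>>0)&0x7 = 0x2  ←
kind signed 3b, MSB=0: value = 2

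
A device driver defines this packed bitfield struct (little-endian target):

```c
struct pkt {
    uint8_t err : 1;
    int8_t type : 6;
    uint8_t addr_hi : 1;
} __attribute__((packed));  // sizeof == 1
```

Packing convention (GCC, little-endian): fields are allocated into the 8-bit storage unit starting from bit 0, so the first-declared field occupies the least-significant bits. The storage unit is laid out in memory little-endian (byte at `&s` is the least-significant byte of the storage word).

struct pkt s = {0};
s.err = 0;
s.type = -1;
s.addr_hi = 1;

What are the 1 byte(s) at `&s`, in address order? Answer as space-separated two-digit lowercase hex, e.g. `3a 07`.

err:1 = 0 → 0x0 << 0 → word 0x00
type:6 = -1 → 0x3f << 1 → word 0x7e
addr_hi:1 = 1 → 0x1 << 7 → word 0xfe
word = 0xfe → little-endian bytes:
  [0]=0xfe

fe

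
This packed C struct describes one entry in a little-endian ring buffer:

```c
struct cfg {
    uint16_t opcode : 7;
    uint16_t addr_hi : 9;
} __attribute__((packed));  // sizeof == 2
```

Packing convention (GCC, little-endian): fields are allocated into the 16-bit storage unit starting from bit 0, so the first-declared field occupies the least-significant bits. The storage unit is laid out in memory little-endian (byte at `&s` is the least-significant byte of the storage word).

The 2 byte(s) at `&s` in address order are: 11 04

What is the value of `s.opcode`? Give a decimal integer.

17

[0]=0x11 [1]=0x04 (little-endian) → word 0x0411
opcode [0+:7] = (word>>0) & 0x7f = 17  ←
addr_hi [7+:9] = (word>>7) & 0x1ff = 8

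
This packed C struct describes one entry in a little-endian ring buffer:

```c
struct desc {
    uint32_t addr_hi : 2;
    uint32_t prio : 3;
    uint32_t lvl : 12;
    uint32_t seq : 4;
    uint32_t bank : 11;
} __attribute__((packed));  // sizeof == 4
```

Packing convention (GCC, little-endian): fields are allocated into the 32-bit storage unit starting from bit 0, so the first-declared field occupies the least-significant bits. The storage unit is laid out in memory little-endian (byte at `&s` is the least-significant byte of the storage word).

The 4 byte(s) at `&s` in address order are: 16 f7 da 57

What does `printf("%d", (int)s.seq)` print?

[0]=0x16 [1]=0xf7 [2]=0xda [3]=0x57 (little-endian) → word 0x57daf716
addr_hi [0+:2] = (word>>0) & 0x3 = 2
prio [2+:3] = (word>>2) & 0x7 = 5
lvl [5+:12] = (word>>5) & 0xfff = 1976
seq [17+:4] = (word>>17) & 0xf = 13  ←
bank [21+:11] = (word>>21) & 0x7ff = 702

13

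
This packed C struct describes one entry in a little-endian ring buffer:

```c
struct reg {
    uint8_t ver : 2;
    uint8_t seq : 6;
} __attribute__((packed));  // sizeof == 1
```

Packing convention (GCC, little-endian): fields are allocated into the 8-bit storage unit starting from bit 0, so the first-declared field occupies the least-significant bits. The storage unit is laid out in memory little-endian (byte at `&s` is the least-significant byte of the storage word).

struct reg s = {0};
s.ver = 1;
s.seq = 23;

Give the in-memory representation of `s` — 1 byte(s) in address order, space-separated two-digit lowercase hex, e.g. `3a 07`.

5d

ver:2 = 1 → 0x1 << 0 → word 0x01
seq:6 = 23 → 0x17 << 2 → word 0x5d
word = 0x5d → little-endian bytes:
  [0]=0x5d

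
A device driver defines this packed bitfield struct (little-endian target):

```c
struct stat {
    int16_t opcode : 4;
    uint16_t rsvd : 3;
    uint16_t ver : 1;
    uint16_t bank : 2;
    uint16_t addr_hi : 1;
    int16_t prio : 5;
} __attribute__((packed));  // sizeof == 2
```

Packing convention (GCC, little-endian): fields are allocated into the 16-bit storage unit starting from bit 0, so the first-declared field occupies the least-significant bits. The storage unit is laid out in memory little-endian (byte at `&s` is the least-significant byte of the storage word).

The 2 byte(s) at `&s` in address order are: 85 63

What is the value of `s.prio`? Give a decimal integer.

12

[0]=0x85 [1]=0x63 (little-endian) → word 0x6385
opcode:4 @ bit 0 → (0x6385>>0)&0xf = 0x5
rsvd:3 @ bit 4 → (0x6385>>4)&0x7 = 0x0
ver:1 @ bit 7 → (0x6385>>7)&0x1 = 0x1
bank:2 @ bit 8 → (0x6385>>8)&0x3 = 0x3
addr_hi:1 @ bit 10 → (0x6385>>10)&0x1 = 0x0
prio:5 @ bit 11 → (0x6385>>11)&0x1f = 0xc  ←
prio signed 5b, MSB=0: value = 12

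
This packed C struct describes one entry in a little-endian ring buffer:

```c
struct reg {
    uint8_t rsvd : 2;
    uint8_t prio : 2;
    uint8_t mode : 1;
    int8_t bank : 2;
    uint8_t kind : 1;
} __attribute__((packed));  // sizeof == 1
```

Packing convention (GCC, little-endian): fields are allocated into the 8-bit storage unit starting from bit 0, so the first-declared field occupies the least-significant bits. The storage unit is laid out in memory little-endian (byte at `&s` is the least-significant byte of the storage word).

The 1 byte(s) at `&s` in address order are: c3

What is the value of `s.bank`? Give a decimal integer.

[0]=0xc3 (little-endian) → word 0xc3
rsvd [0+:2] = (word>>0) & 0x3 = 3
prio [2+:2] = (word>>2) & 0x3 = 0
mode [4+:1] = (word>>4) & 0x1 = 0
bank [5+:2] = (word>>5) & 0x3 = 2  ←
kind [7+:1] = (word>>7) & 0x1 = 1
bank signed 2b, MSB=1: 2 - 4 = -2

-2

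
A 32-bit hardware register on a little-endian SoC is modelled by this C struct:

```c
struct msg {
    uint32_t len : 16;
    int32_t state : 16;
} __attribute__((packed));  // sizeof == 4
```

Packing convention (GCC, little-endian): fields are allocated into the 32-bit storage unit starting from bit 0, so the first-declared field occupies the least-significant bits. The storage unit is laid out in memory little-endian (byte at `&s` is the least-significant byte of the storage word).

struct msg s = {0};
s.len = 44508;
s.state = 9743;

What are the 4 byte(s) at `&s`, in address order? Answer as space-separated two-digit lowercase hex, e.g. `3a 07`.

dc ad 0f 26

len (16b) val=44508 bits=0xaddc at bit 0: 0x0000addc
state (16b) val=9743 bits=0x260f at bit 16: 0x260faddc
word = 0x260faddc → little-endian bytes:
  [0]=0xdc  [1]=0xad  [2]=0x0f  [3]=0x26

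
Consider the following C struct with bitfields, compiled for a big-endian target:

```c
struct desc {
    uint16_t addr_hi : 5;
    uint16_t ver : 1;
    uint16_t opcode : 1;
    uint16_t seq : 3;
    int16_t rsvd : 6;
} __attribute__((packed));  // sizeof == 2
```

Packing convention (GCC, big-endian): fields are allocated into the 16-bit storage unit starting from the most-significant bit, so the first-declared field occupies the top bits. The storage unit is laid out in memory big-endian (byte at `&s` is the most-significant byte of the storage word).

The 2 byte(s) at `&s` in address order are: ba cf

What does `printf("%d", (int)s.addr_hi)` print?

23

[0]=0xba [1]=0xcf (big-endian) → word 0xbacf
addr_hi [11+:5] = (word>>11) & 0x1f = 23  ←
ver [10+:1] = (word>>10) & 0x1 = 0
opcode [9+:1] = (word>>9) & 0x1 = 1
seq [6+:3] = (word>>6) & 0x7 = 3
rsvd [0+:6] = (word>>0) & 0x3f = 15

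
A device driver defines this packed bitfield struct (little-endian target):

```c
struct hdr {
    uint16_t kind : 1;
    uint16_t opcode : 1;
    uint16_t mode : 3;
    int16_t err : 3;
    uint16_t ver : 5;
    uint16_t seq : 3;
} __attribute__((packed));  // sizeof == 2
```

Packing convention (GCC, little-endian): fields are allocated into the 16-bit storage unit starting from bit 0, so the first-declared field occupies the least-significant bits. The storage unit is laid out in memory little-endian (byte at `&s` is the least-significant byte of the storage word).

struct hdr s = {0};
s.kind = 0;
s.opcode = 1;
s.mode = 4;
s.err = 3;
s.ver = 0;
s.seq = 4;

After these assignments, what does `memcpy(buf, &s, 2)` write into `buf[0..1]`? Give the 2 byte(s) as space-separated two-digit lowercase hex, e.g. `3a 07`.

[0+:1] kind=0 & 0x1 = 0x0; word=0x0000
[1+:1] opcode=1 & 0x1 = 0x1; word=0x0002
[2+:3] mode=4 & 0x7 = 0x4; word=0x0012
[5+:3] err=3 & 0x7 = 0x3; word=0x0072
[8+:5] ver=0 & 0x1f = 0x0; word=0x0072
[13+:3] seq=4 & 0x7 = 0x4; word=0x8072
word = 0x8072 → little-endian bytes:
  [0]=0x72  [1]=0x80

72 80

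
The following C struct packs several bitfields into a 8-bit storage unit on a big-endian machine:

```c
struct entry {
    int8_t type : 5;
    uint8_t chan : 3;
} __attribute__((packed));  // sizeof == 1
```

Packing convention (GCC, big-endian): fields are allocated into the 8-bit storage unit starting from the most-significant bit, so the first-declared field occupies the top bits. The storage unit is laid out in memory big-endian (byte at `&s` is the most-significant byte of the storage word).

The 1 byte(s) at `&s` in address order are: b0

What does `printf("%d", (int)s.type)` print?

-10

[0]=0xb0 (big-endian) → word 0xb0
type:5 @ bit 3 → (0xb0>>3)&0x1f = 0x16  ←
chan:3 @ bit 0 → (0xb0>>0)&0x7 = 0x0
type signed 5b, MSB=1: 22 - 32 = -10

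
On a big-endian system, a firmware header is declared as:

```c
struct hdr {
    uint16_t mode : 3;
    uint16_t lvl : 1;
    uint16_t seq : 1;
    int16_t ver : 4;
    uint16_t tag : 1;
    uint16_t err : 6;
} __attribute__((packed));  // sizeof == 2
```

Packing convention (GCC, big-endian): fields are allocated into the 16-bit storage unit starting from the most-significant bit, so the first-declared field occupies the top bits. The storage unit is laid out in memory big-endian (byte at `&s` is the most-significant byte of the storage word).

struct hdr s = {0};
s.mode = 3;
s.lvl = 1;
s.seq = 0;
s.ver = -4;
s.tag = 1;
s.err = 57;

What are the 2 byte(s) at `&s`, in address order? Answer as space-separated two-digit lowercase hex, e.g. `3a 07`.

mode:3 = 3 → 0x3 << 13 → word 0x6000
lvl:1 = 1 → 0x1 << 12 → word 0x7000
seq:1 = 0 → 0x0 << 11 → word 0x7000
ver:4 = -4 → 0xc << 7 → word 0x7600
tag:1 = 1 → 0x1 << 6 → word 0x7640
err:6 = 57 → 0x39 << 0 → word 0x7679
word = 0x7679 → big-endian bytes:
  [0]=0x76  [1]=0x79

76 79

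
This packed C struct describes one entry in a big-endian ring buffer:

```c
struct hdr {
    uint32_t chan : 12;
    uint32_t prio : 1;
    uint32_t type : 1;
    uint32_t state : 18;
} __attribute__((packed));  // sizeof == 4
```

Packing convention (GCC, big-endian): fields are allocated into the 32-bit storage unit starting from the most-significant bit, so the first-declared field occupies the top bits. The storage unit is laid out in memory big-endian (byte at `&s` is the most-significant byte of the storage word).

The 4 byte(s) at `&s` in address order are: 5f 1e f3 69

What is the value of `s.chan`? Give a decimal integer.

[0]=0x5f [1]=0x1e [2]=0xf3 [3]=0x69 (big-endian) → word 0x5f1ef369
chan [20+:12] = (word>>20) & 0xfff = 1521  ←
prio [19+:1] = (word>>19) & 0x1 = 1
type [18+:1] = (word>>18) & 0x1 = 1
state [0+:18] = (word>>0) & 0x3ffff = 193385

1521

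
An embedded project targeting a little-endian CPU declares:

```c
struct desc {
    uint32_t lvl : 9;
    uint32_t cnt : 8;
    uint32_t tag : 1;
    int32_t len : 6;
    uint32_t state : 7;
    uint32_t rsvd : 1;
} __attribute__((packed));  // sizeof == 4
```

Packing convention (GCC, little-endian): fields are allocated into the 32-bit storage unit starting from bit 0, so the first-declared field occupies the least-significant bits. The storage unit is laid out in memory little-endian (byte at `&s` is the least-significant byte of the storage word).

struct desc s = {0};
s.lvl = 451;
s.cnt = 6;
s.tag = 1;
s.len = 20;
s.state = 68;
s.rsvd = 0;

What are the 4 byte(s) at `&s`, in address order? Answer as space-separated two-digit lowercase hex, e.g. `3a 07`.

c3 0d 52 44

lvl:9 = 451 → 0x1c3 << 0 → word 0x000001c3
cnt:8 = 6 → 0x6 << 9 → word 0x00000dc3
tag:1 = 1 → 0x1 << 17 → word 0x00020dc3
len:6 = 20 → 0x14 << 18 → word 0x00520dc3
state:7 = 68 → 0x44 << 24 → word 0x44520dc3
rsvd:1 = 0 → 0x0 << 31 → word 0x44520dc3
word = 0x44520dc3 → little-endian bytes:
  [0]=0xc3  [1]=0x0d  [2]=0x52  [3]=0x44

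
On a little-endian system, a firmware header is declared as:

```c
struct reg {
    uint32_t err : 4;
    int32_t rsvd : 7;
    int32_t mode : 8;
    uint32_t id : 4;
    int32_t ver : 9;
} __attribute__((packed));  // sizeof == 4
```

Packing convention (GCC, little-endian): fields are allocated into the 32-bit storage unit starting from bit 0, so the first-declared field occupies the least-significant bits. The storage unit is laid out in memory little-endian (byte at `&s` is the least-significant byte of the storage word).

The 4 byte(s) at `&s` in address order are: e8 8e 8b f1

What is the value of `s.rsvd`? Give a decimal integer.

-18

[0]=0xe8 [1]=0x8e [2]=0x8b [3]=0xf1 (little-endian) → word 0xf18b8ee8
err [0+:4] = (word>>0) & 0xf = 8
rsvd [4+:7] = (word>>4) & 0x7f = 110  ←
mode [11+:8] = (word>>11) & 0xff = 113
id [19+:4] = (word>>19) & 0xf = 1
ver [23+:9] = (word>>23) & 0x1ff = 483
rsvd signed 7b, MSB=1: 110 - 128 = -18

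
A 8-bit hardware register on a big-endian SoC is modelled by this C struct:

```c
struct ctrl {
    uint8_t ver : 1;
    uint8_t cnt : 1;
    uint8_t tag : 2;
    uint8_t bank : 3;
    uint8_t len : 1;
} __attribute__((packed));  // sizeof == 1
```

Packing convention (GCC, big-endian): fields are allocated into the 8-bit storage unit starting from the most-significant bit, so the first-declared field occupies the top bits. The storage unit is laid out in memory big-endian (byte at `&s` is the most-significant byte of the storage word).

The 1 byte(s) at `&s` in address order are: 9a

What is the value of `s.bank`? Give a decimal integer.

[0]=0x9a (big-endian) → word 0x9a
ver:1 @ bit 7 → (0x9a>>7)&0x1 = 0x1
cnt:1 @ bit 6 → (0x9a>>6)&0x1 = 0x0
tag:2 @ bit 4 → (0x9a>>4)&0x3 = 0x1
bank:3 @ bit 1 → (0x9a>>1)&0x7 = 0x5  ←
len:1 @ bit 0 → (0x9a>>0)&0x1 = 0x0

5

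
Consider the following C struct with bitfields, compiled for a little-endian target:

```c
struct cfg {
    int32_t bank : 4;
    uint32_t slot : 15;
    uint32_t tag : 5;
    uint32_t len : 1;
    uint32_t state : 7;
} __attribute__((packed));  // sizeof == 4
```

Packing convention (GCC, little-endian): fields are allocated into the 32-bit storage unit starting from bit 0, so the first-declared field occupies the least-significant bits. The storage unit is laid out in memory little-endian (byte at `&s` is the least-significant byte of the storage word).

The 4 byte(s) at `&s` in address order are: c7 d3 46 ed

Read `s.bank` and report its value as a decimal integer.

7

[0]=0xc7 [1]=0xd3 [2]=0x46 [3]=0xed (little-endian) → word 0xed46d3c7
bank:4 @ bit 0 → (0xed46d3c7>>0)&0xf = 0x7  ←
slot:15 @ bit 4 → (0xed46d3c7>>4)&0x7fff = 0x6d3c
tag:5 @ bit 19 → (0xed46d3c7>>19)&0x1f = 0x8
len:1 @ bit 24 → (0xed46d3c7>>24)&0x1 = 0x1
state:7 @ bit 25 → (0xed46d3c7>>25)&0x7f = 0x76
bank signed 4b, MSB=0: value = 7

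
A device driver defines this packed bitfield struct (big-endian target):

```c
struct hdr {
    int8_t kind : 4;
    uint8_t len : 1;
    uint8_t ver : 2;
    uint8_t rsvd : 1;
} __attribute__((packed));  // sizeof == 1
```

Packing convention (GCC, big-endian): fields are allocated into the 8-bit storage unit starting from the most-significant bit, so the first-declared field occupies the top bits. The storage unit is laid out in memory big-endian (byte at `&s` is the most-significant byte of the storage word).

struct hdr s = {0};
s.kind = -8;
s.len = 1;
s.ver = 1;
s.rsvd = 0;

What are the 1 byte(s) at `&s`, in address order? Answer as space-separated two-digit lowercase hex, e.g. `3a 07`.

8a

kind:4 = -8 → 0x8 << 4 → word 0x80
len:1 = 1 → 0x1 << 3 → word 0x88
ver:2 = 1 → 0x1 << 1 → word 0x8a
rsvd:1 = 0 → 0x0 << 0 → word 0x8a
word = 0x8a → big-endian bytes:
  [0]=0x8a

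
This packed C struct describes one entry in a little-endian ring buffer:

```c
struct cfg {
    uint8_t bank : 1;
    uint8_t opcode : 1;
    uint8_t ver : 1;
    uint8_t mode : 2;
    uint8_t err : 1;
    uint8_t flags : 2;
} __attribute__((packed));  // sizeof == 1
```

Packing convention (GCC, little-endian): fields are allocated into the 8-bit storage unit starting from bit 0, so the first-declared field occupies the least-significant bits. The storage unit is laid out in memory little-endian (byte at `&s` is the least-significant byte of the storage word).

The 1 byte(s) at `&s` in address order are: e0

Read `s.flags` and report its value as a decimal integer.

[0]=0xe0 (little-endian) → word 0xe0
bank:1 @ bit 0 → (0xe0>>0)&0x1 = 0x0
opcode:1 @ bit 1 → (0xe0>>1)&0x1 = 0x0
ver:1 @ bit 2 → (0xe0>>2)&0x1 = 0x0
mode:2 @ bit 3 → (0xe0>>3)&0x3 = 0x0
err:1 @ bit 5 → (0xe0>>5)&0x1 = 0x1
flags:2 @ bit 6 → (0xe0>>6)&0x3 = 0x3  ←

3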